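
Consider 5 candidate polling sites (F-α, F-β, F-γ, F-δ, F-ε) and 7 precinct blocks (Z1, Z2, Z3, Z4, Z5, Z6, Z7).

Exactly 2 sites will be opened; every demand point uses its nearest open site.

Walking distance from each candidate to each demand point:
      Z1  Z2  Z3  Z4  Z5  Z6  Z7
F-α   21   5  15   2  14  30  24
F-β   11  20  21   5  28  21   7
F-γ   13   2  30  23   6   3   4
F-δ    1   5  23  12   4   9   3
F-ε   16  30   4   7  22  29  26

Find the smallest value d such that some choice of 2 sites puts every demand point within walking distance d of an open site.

Open {F-δ, F-ε}.
  Farthest demand point is Z6 at walking distance 9 (to F-δ); all others are ≤ 9.
With {F-γ, F-ε} the worst case is 13.
With {F-α, F-γ} the worst case is 15.
No size-2 selection achieves below 9.

9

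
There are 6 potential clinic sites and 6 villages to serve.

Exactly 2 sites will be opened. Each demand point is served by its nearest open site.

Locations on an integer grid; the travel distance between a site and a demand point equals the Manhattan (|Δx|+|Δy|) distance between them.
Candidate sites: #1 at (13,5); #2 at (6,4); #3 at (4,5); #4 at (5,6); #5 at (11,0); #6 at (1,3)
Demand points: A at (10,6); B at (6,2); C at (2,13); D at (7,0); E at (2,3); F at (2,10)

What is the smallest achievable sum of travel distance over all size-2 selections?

33

Open {#2, #6}.
  A→#2 6, B→#2 2, C→#6 11, D→#2 5, E→#6 1, F→#6 8  ⇒ total 33.
Compare {#2, #3}: total 34.
Compare {#2, #4}: total 34.
No size-2 selection does better; minimum is 33.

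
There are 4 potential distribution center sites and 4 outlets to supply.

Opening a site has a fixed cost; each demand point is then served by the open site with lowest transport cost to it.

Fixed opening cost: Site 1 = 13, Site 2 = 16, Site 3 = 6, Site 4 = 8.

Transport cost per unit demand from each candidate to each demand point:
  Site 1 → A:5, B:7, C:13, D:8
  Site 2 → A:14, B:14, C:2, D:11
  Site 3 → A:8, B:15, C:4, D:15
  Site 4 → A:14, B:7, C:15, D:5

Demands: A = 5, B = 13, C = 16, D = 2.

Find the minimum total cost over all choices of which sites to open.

Open {Site 1, Site 2}: assign each demand point to its cheapest open site.
  A→Site 1 5×5=25, B→Site 1 13×7=91, C→Site 2 16×2=32, D→Site 1 2×8=16
  transport cost 164, fixed 29 → total 193.
Compare {Site 1, Site 2, Site 4}: transport cost 158 + fixed 37 = 195.
Compare {Site 1, Site 2, Site 3}: transport cost 164 + fixed 35 = 199.
Compare {Site 1, Site 2, Site 3, Site 4}: transport cost 158 + fixed 43 = 201.
All other subsets cost ≥ 195. Minimum total cost: 193.

193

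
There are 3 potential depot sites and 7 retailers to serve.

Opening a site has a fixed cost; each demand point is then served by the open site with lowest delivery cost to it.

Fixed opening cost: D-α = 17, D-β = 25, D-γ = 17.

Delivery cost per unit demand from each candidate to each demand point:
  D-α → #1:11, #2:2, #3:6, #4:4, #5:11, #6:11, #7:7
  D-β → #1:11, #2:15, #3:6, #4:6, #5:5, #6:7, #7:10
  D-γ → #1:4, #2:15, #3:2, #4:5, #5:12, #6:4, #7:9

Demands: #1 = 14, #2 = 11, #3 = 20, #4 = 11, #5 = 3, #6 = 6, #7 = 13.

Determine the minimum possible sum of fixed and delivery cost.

Open {D-α, D-γ}: assign each demand point to its cheapest open site.
  #1→D-γ 14×4=56, #2→D-α 11×2=22, #3→D-γ 20×2=40, #4→D-α 11×4=44, #5→D-α 3×11=33, #6→D-γ 6×4=24, #7→D-α 13×7=91
  delivery cost 310, fixed 34 → total 344.
Compare {D-α, D-β, D-γ}: delivery cost 292 + fixed 59 = 351.
Compare {D-γ}: delivery cost 493 + fixed 17 = 510.
Compare {D-β, D-γ}: delivery cost 472 + fixed 42 = 514.
All other subsets cost ≥ 351. Minimum total cost: 344.

344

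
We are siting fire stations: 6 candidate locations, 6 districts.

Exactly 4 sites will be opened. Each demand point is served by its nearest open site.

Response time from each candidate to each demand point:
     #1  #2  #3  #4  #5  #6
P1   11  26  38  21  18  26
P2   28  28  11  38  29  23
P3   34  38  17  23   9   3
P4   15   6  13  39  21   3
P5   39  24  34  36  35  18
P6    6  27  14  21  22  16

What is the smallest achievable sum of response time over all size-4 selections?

Open {P2, P3, P4, P6}.
  #1→P6 6, #2→P4 6, #3→P2 11, #4→P6 21, #5→P3 9, #6→P3 3  ⇒ total 56.
Compare {P1, P3, P4, P6}: total 58.
Compare {P3, P4, P5, P6}: total 58.
No size-4 selection does better; minimum is 56.

56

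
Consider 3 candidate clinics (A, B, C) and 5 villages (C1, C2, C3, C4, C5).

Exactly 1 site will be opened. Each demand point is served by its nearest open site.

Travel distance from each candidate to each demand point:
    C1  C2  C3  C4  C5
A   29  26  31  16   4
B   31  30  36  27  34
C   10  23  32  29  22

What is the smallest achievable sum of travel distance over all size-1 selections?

Open {A}.
  C1→A 29, C2→A 26, C3→A 31, C4→A 16, C5→A 4  ⇒ total 106.
Compare {C}: total 116.
Compare {B}: total 158.

106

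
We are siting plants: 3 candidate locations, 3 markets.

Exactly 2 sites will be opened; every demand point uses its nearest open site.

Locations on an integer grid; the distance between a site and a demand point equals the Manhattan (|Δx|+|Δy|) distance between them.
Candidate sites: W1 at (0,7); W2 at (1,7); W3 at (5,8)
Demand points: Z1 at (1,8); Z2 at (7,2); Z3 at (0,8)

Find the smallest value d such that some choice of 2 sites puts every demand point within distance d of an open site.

8

Open {W1, W3}.
  Farthest demand point is Z2 at distance 8 (to W3); all others are ≤ 8.
With {W2, W3} the worst case is 8.
With {W1, W2} the worst case is 11.
No size-2 selection achieves below 8.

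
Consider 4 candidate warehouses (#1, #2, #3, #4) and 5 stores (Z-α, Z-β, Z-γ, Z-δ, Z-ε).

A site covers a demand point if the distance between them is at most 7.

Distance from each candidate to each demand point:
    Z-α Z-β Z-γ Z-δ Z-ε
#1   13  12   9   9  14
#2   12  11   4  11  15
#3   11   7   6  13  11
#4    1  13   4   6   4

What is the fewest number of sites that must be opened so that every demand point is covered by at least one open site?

2

Coverage sets (demand points within 7 of each site):
  #1: {}
  #2: {Z-γ}
  #3: {Z-β, Z-γ}
  #4: {Z-α, Z-γ, Z-δ, Z-ε}
No single site covers all 5 demand points.
But {#3, #4} covers everything, so the minimum is 2.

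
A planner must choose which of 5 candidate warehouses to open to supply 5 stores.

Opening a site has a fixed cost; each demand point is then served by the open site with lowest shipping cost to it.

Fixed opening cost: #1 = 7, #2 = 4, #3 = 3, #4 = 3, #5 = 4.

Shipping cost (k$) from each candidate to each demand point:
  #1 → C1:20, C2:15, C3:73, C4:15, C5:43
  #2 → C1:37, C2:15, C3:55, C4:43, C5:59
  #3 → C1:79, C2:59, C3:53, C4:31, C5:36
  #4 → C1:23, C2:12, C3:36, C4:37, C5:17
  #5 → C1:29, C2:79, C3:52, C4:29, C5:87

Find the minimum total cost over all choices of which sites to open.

110

Open {#1, #4}: assign each demand point to its cheapest open site.
  C1→#1 20, C2→#4 12, C3→#4 36, C4→#1 15, C5→#4 17
  shipping cost 100, fixed 10 → total 110.
Compare {#1, #3, #4}: shipping cost 100 + fixed 13 = 113.
Compare {#1, #2, #4}: shipping cost 100 + fixed 14 = 114.
Compare {#1, #4, #5}: shipping cost 100 + fixed 14 = 114.
All other subsets cost ≥ 113. Minimum total cost: 110.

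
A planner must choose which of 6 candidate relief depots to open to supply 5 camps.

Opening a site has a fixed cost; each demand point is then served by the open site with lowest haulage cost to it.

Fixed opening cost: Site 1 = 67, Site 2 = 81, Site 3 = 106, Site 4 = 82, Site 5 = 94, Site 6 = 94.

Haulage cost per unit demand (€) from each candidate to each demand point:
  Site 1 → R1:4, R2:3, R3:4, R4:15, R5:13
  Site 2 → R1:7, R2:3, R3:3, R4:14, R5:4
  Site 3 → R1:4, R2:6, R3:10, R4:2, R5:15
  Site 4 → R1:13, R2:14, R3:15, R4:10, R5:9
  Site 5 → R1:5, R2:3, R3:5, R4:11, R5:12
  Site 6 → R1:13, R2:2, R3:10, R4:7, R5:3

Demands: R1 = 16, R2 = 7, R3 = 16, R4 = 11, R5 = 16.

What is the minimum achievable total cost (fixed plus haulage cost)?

Open {Site 2, Site 3}: assign each demand point to its cheapest open site.
  R1→Site 3 16×4=64, R2→Site 2 7×3=21, R3→Site 2 16×3=48, R4→Site 3 11×2=22, R5→Site 2 16×4=64
  haulage cost 219, fixed 187 → total 406.
Compare {Site 1, Site 6}: haulage cost 267 + fixed 161 = 428.
Compare {Site 1, Site 2, Site 3}: haulage cost 219 + fixed 254 = 473.
Compare {Site 2, Site 6}: haulage cost 299 + fixed 175 = 474.
All other subsets cost ≥ 428. Minimum total cost: 406.

406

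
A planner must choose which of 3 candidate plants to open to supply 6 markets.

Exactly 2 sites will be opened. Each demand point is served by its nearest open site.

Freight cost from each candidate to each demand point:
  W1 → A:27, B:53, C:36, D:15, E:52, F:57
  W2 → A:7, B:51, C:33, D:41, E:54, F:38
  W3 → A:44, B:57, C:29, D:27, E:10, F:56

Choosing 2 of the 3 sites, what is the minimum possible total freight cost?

162

Open {W2, W3}.
  A→W2 7, B→W2 51, C→W3 29, D→W3 27, E→W3 10, F→W2 38  ⇒ total 162.
Compare {W1, W3}: total 190.
Compare {W1, W2}: total 196.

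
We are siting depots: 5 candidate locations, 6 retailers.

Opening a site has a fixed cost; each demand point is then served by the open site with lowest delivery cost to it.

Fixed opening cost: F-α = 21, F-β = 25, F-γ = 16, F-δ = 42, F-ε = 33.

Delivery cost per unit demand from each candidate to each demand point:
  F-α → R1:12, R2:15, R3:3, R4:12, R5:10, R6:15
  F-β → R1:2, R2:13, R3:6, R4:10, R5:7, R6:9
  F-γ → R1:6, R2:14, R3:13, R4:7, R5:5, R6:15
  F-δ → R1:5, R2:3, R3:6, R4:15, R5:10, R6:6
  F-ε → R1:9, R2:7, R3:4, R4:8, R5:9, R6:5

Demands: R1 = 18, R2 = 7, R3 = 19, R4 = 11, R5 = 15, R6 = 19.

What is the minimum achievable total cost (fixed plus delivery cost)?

Open {F-β, F-γ, F-ε}: assign each demand point to its cheapest open site.
  R1→F-β 18×2=36, R2→F-ε 7×7=49, R3→F-ε 19×4=76, R4→F-γ 11×7=77, R5→F-γ 15×5=75, R6→F-ε 19×5=95
  delivery cost 408, fixed 74 → total 482.
Compare {F-α, F-β, F-γ, F-δ}: delivery cost 380 + fixed 104 = 484.
Compare {F-α, F-β, F-γ, F-ε}: delivery cost 389 + fixed 95 = 484.
Compare {F-β, F-γ, F-δ, F-ε}: delivery cost 380 + fixed 116 = 496.
All other subsets cost ≥ 484. Minimum total cost: 482.

482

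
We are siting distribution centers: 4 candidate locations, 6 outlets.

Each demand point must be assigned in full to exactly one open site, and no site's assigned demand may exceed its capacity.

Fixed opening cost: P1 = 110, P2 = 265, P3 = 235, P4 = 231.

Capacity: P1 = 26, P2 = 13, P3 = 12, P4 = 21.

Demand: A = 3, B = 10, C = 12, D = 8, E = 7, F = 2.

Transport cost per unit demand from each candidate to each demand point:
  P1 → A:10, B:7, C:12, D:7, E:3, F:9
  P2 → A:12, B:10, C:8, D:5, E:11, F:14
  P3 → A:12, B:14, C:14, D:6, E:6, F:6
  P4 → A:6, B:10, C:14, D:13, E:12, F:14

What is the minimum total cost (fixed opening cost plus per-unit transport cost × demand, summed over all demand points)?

Open {P1, P4}; cheapest assignment that respects the capacities:
  P1 (cap 26, load 25): B, D, E — cost 10×7 + 8×7 + 7×3 = 147
  P4 (cap 21, load 17): A, C, F — cost 3×6 + 12×14 + 2×14 = 214
  Shipping 361, fixed 341 → total 702.
  Any other capacity-feasible assignment to {P1, P4} ships for at least 361.
Compare {P1, P2, P3}: its best feasible assignment gives total 887.
Compare {P1, P2, P4}: its best feasible assignment gives total 895.
Every other set of open sites that can feasibly serve all demand totals ≥ 887 even under its best assignment. Minimum: 702.

702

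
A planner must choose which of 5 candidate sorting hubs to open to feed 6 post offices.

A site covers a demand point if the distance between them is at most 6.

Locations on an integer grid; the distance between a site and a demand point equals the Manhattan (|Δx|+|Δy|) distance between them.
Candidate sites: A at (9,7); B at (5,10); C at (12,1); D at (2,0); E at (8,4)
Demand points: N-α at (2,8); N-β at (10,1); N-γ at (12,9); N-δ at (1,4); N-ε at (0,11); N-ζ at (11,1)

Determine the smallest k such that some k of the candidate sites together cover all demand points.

4

Coverage sets (demand points within 6 of each site):
  A: {N-γ}
  B: {N-α, N-ε}
  C: {N-β, N-ζ}
  D: {N-δ}
  E: {N-β, N-ζ}
No 3 sites suffice: every size-3 union leaves at least one demand point uncovered.
But {A, B, C, D} covers everything, so the minimum is 4.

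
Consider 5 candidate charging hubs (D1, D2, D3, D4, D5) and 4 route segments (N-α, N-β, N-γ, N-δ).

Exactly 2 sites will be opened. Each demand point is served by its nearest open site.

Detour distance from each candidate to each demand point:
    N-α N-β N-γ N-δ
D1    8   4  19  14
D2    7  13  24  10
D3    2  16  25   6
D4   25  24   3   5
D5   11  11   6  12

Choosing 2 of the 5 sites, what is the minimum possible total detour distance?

20

Open {D1, D4}.
  N-α→D1 8, N-β→D1 4, N-γ→D4 3, N-δ→D4 5  ⇒ total 20.
Compare {D3, D5}: total 25.
Compare {D3, D4}: total 26.
No size-2 selection does better; minimum is 20.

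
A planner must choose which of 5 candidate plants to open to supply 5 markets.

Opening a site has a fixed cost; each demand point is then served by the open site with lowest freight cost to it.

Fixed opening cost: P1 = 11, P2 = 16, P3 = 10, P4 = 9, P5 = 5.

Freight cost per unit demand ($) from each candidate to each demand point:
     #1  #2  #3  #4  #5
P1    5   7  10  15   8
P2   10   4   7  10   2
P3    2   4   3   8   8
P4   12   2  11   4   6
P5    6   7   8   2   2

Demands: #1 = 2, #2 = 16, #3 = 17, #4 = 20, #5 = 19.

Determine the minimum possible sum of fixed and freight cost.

Open {P3, P4, P5}: assign each demand point to its cheapest open site.
  #1→P3 2×2=4, #2→P4 16×2=32, #3→P3 17×3=51, #4→P5 20×2=40, #5→P5 19×2=38
  freight cost 165, fixed 24 → total 189.
Compare {P1, P3, P4, P5}: freight cost 165 + fixed 35 = 200.
Compare {P2, P3, P4, P5}: freight cost 165 + fixed 40 = 205.
Compare {P3, P5}: freight cost 197 + fixed 15 = 212.
All other subsets cost ≥ 200. Minimum total cost: 189.

189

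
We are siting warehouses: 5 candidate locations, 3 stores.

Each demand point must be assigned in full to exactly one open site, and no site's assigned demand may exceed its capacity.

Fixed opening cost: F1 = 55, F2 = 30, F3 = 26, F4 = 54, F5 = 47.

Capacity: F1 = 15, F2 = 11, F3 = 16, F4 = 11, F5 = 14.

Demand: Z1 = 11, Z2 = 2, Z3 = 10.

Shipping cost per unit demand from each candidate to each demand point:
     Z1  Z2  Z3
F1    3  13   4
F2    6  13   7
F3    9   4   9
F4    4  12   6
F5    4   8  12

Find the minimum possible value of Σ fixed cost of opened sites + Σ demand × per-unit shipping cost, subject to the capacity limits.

Open {F1, F5}; cheapest assignment that respects the capacities:
  F1 (cap 15, load 10): Z3 — cost 10×4 = 40
  F5 (cap 14, load 13): Z1, Z2 — cost 11×4 + 2×8 = 60
  Shipping 100, fixed 102 → total 202.
  Any other capacity-feasible assignment to {F1, F5} ships for at least 100.
Compare {F2, F5}: its best feasible assignment gives total 207.
Compare {F1, F3}: its best feasible assignment gives total 212.
Every other set of open sites that can feasibly serve all demand totals ≥ 207 even under its best assignment. Minimum: 202.

202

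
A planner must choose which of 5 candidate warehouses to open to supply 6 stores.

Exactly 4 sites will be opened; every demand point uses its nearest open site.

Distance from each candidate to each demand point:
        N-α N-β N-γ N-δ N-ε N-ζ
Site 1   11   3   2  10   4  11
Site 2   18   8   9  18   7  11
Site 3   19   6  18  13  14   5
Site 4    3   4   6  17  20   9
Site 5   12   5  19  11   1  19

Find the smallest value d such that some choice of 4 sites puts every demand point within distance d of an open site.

10

Open {Site 1, Site 2, Site 3, Site 4}.
  Farthest demand point is N-δ at distance 10 (to Site 1); all others are ≤ 10.
With {Site 1, Site 2, Site 4, Site 5} the worst case is 10.
With {Site 1, Site 3, Site 4, Site 5} the worst case is 10.
No size-4 selection achieves below 10.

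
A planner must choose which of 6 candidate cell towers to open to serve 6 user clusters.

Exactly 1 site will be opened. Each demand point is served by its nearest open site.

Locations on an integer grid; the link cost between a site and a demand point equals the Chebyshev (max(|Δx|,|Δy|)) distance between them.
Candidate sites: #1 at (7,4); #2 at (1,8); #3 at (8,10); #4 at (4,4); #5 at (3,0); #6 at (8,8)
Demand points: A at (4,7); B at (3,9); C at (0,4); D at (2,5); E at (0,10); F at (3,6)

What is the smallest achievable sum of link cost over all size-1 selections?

Open {#2}.
  A→#2 3, B→#2 2, C→#2 4, D→#2 3, E→#2 2, F→#2 2  ⇒ total 16.
Compare {#4}: total 22.
Compare {#1}: total 31.
No size-1 selection does better; minimum is 16.

16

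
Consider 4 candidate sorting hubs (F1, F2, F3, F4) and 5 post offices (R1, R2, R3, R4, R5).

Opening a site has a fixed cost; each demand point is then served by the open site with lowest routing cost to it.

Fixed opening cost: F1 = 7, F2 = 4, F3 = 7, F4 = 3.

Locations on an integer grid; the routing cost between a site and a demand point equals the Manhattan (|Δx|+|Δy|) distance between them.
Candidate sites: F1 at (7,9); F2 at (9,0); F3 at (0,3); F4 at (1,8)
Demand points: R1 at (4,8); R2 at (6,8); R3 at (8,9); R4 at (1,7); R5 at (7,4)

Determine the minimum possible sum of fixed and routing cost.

22

Open {F1, F4}: assign each demand point to its cheapest open site.
  R1→F4 3, R2→F1 2, R3→F1 1, R4→F4 1, R5→F1 5
  routing cost 12, fixed 10 → total 22.
Compare {F1, F2, F4}: routing cost 12 + fixed 14 = 26.
Compare {F1}: routing cost 20 + fixed 7 = 27.
Compare {F1, F3, F4}: routing cost 12 + fixed 17 = 29.
All other subsets cost ≥ 26. Minimum total cost: 22.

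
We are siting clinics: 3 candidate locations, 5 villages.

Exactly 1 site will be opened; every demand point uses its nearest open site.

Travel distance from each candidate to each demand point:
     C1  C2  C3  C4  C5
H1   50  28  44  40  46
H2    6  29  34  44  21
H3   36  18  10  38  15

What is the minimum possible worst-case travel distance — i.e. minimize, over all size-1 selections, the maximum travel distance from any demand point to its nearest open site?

38

Open {H3}.
  Farthest demand point is C4 at travel distance 38 (to H3); all others are ≤ 38.
With {H2} the worst case is 44.
With {H1} the worst case is 50.
No size-1 selection achieves below 38.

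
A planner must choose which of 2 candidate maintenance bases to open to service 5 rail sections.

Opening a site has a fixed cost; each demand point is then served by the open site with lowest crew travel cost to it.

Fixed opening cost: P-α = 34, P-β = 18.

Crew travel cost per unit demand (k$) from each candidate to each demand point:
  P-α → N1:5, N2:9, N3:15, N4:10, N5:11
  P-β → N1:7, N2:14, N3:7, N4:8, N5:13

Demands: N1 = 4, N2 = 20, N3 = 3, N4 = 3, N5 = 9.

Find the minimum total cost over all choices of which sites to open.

396

Open {P-α, P-β}: assign each demand point to its cheapest open site.
  N1→P-α 4×5=20, N2→P-α 20×9=180, N3→P-β 3×7=21, N4→P-β 3×8=24, N5→P-α 9×11=99
  crew travel cost 344, fixed 52 → total 396.
Compare {P-α}: crew travel cost 374 + fixed 34 = 408.
Compare {P-β}: crew travel cost 470 + fixed 18 = 488.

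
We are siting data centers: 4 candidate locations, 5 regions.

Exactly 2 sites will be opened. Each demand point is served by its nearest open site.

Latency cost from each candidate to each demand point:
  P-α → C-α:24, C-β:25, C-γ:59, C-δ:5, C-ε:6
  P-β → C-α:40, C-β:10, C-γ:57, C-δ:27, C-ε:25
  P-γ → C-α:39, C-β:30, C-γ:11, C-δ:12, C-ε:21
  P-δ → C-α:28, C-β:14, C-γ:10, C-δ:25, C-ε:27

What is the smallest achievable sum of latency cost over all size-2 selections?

Open {P-α, P-δ}.
  C-α→P-α 24, C-β→P-δ 14, C-γ→P-δ 10, C-δ→P-α 5, C-ε→P-α 6  ⇒ total 59.
Compare {P-α, P-γ}: total 71.
Compare {P-γ, P-δ}: total 85.
No size-2 selection does better; minimum is 59.

59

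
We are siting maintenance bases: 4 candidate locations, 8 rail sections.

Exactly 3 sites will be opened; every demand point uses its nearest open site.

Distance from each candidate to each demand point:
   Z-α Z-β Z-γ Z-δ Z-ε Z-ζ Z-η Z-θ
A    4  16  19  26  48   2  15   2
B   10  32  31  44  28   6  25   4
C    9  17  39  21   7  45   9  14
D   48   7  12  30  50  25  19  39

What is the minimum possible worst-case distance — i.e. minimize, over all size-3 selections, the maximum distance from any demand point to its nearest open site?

Open {A, B, C}.
  Farthest demand point is Z-δ at distance 21 (to C); all others are ≤ 21.
With {A, C, D} the worst case is 21.
With {B, C, D} the worst case is 21.
No size-3 selection achieves below 21.

21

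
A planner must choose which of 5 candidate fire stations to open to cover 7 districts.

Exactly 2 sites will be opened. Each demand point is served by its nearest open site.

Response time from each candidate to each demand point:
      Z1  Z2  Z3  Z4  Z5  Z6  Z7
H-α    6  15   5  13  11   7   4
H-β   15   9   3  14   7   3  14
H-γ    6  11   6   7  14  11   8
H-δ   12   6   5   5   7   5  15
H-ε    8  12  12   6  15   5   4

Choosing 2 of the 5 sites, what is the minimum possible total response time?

Open {H-α, H-δ}.
  Z1→H-α 6, Z2→H-δ 6, Z3→H-α 5, Z4→H-δ 5, Z5→H-δ 7, Z6→H-δ 5, Z7→H-α 4  ⇒ total 38.
Compare {H-β, H-ε}: total 40.
Compare {H-δ, H-ε}: total 40.
No size-2 selection does better; minimum is 38.

38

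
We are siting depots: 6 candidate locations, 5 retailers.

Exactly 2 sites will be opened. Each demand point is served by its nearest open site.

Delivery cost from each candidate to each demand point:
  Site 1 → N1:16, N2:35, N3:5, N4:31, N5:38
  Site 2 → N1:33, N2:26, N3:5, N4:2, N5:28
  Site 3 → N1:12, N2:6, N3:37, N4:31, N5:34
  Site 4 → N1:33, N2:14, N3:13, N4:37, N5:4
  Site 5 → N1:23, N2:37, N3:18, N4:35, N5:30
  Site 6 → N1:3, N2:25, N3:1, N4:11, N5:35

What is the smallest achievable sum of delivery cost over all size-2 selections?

33

Open {Site 4, Site 6}.
  N1→Site 6 3, N2→Site 4 14, N3→Site 6 1, N4→Site 6 11, N5→Site 4 4  ⇒ total 33.
Compare {Site 2, Site 3}: total 53.
Compare {Site 3, Site 6}: total 55.
No size-2 selection does better; minimum is 33.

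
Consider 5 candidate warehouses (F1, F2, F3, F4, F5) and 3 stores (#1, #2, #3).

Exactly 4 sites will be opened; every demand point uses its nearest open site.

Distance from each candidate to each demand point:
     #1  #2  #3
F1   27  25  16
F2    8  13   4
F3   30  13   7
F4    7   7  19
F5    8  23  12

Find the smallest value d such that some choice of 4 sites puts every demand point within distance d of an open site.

Open {F1, F2, F3, F4}.
  Farthest demand point is #1 at distance 7 (to F4); all others are ≤ 7.
With {F1, F2, F4, F5} the worst case is 7.
With {F1, F3, F4, F5} the worst case is 7.
No size-4 selection achieves below 7.

7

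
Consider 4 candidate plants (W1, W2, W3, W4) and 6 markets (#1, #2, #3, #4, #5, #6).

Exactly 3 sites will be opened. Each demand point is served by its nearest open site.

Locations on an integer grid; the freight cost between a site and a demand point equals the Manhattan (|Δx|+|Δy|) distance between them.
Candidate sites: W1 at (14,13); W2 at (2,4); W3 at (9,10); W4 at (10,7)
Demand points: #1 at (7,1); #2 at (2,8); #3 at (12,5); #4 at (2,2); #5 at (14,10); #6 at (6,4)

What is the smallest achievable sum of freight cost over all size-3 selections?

Open {W1, W2, W4}.
  #1→W2 8, #2→W2 4, #3→W4 4, #4→W2 2, #5→W1 3, #6→W2 4  ⇒ total 25.
Compare {W2, W3, W4}: total 27.
Compare {W1, W2, W3}: total 29.
No size-3 selection does better; minimum is 25.

25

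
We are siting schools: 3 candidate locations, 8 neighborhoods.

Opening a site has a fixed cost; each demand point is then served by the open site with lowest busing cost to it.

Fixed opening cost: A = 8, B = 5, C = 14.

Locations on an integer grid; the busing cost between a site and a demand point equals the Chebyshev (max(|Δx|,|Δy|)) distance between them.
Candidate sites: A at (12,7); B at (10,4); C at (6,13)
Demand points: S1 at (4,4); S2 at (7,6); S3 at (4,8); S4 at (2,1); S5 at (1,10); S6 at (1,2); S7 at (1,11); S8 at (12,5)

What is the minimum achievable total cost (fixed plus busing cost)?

57

Open {B}: assign each demand point to its cheapest open site.
  S1→B 6, S2→B 3, S3→B 6, S4→B 8, S5→B 9, S6→B 9, S7→B 9, S8→B 2
  busing cost 52, fixed 5 → total 57.
Compare {B, C}: busing cost 43 + fixed 19 = 62.
Compare {A, B}: busing cost 52 + fixed 13 = 65.
Compare {A, B, C}: busing cost 43 + fixed 27 = 70.
All other subsets cost ≥ 62. Minimum total cost: 57.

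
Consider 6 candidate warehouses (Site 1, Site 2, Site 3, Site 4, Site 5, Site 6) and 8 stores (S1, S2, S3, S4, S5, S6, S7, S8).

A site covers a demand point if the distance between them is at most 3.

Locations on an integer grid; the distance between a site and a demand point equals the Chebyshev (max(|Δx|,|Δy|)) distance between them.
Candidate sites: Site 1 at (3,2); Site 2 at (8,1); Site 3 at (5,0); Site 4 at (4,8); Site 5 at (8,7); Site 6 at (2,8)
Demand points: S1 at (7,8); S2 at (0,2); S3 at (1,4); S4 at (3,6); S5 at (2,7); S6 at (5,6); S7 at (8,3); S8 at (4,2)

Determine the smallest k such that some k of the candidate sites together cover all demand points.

3

Coverage sets (demand points within 3 of each site):
  Site 1: {S2, S3, S8}
  Site 2: {S7}
  Site 3: {S7, S8}
  Site 4: {S1, S4, S5, S6}
  Site 5: {S1, S6}
  Site 6: {S4, S5, S6}
No 2 sites suffice: every size-2 union leaves at least one demand point uncovered.
But {Site 1, Site 2, Site 4} covers everything, so the minimum is 3.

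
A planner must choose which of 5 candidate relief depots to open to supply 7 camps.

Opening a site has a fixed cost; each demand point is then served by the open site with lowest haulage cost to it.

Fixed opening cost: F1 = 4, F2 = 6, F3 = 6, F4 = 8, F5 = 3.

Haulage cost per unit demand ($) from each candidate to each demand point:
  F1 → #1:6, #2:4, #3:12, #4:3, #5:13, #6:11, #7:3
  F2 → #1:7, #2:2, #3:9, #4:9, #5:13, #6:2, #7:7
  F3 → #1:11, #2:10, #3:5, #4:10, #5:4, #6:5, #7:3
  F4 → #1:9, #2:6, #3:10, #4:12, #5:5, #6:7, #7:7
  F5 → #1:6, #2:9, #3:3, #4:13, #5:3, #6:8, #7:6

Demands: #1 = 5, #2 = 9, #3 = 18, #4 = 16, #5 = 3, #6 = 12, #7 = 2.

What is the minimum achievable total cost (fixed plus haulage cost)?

Open {F1, F2, F5}: assign each demand point to its cheapest open site.
  #1→F1 5×6=30, #2→F2 9×2=18, #3→F5 18×3=54, #4→F1 16×3=48, #5→F5 3×3=9, #6→F2 12×2=24, #7→F1 2×3=6
  haulage cost 189, fixed 13 → total 202.
Compare {F1, F2, F3, F5}: haulage cost 189 + fixed 19 = 208.
Compare {F1, F2, F4, F5}: haulage cost 189 + fixed 21 = 210.
Compare {F1, F2, F3, F4, F5}: haulage cost 189 + fixed 27 = 216.
All other subsets cost ≥ 208. Minimum total cost: 202.

202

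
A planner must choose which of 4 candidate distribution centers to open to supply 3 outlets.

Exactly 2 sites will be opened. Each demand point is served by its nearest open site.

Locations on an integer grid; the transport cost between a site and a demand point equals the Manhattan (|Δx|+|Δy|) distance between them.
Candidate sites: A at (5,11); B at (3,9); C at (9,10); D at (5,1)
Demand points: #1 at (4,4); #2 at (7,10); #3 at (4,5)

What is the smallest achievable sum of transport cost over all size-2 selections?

Open {C, D}.
  #1→D 4, #2→C 2, #3→D 5  ⇒ total 11.
Compare {A, D}: total 12.
Compare {B, C}: total 13.
No size-2 selection does better; minimum is 11.

11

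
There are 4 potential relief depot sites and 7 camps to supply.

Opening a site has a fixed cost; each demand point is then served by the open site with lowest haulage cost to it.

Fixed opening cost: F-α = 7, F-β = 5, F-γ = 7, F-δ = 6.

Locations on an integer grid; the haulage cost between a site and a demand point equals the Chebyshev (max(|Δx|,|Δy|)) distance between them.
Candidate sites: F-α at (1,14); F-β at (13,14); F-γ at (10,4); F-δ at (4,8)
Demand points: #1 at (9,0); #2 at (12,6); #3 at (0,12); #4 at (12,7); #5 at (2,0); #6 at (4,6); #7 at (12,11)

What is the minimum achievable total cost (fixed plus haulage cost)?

43

Open {F-γ, F-δ}: assign each demand point to its cheapest open site.
  #1→F-γ 4, #2→F-γ 2, #3→F-δ 4, #4→F-γ 3, #5→F-γ 8, #6→F-δ 2, #7→F-γ 7
  haulage cost 30, fixed 13 → total 43.
Compare {F-β, F-γ, F-δ}: haulage cost 26 + fixed 18 = 44.
Compare {F-α, F-γ}: haulage cost 32 + fixed 14 = 46.
Compare {F-γ}: haulage cost 40 + fixed 7 = 47.
All other subsets cost ≥ 44. Minimum total cost: 43.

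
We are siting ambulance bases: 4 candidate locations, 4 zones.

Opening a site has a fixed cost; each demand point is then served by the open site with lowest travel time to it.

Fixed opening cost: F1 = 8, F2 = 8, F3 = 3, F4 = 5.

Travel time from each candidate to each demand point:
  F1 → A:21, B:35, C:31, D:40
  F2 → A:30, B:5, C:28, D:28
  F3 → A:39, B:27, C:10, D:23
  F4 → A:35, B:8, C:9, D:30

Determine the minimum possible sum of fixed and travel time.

Open {F1, F3, F4}: assign each demand point to its cheapest open site.
  A→F1 21, B→F4 8, C→F4 9, D→F3 23
  travel time 61, fixed 16 → total 77.
Compare {F1, F2, F3}: travel time 59 + fixed 19 = 78.
Compare {F2, F3}: travel time 68 + fixed 11 = 79.
Compare {F1, F4}: travel time 68 + fixed 13 = 81.
All other subsets cost ≥ 78. Minimum total cost: 77.

77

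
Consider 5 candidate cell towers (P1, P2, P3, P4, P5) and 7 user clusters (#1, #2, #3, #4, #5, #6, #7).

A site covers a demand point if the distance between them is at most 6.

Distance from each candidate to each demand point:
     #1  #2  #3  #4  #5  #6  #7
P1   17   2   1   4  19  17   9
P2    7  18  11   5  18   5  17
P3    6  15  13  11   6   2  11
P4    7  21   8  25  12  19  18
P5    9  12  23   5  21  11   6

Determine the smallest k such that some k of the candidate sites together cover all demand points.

Coverage sets (demand points within 6 of each site):
  P1: {#2, #3, #4}
  P2: {#4, #6}
  P3: {#1, #5, #6}
  P4: {}
  P5: {#4, #7}
No 2 sites suffice: every size-2 union leaves at least one demand point uncovered.
But {P1, P3, P5} covers everything, so the minimum is 3.

3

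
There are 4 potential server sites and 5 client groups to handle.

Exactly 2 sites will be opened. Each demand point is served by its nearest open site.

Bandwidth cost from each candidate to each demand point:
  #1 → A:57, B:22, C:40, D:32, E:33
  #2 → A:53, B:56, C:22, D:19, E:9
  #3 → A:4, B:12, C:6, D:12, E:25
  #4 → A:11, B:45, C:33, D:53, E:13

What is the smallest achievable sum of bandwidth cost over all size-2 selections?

Open {#2, #3}.
  A→#3 4, B→#3 12, C→#3 6, D→#3 12, E→#2 9  ⇒ total 43.
Compare {#3, #4}: total 47.
Compare {#1, #3}: total 59.
No size-2 selection does better; minimum is 43.

43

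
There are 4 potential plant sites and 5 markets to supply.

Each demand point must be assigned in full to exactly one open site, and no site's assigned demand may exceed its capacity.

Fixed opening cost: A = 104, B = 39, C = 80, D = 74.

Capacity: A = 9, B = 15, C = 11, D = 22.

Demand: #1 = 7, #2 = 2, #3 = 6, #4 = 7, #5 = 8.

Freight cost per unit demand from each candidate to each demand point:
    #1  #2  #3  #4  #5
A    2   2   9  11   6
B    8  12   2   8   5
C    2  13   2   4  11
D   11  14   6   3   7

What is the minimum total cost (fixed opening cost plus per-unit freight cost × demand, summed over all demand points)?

Open {B, D}; cheapest assignment that respects the capacities:
  B (cap 15, load 15): #1, #2, #3 — cost 7×8 + 2×12 + 6×2 = 92
  D (cap 22, load 15): #4, #5 — cost 7×3 + 8×7 = 77
  Shipping 169, fixed 113 → total 282.
  Any other capacity-feasible assignment to {B, D} ships for at least 169.
Compare {B, C, D}: its best feasible assignment gives total 306.
Compare {C, D}: its best feasible assignment gives total 307.
Every other set of open sites that can feasibly serve all demand totals ≥ 306 even under its best assignment. Minimum: 282.

282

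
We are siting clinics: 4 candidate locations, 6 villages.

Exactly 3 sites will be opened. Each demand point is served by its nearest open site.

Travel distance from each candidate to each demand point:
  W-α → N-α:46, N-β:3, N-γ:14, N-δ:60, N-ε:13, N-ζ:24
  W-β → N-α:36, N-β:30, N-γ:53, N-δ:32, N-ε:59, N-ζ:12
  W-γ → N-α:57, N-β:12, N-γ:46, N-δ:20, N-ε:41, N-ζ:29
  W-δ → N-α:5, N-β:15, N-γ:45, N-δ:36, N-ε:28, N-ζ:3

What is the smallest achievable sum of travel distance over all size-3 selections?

Open {W-α, W-γ, W-δ}.
  N-α→W-δ 5, N-β→W-α 3, N-γ→W-α 14, N-δ→W-γ 20, N-ε→W-α 13, N-ζ→W-δ 3  ⇒ total 58.
Compare {W-α, W-β, W-δ}: total 70.
Compare {W-α, W-β, W-γ}: total 98.
No size-3 selection does better; minimum is 58.

58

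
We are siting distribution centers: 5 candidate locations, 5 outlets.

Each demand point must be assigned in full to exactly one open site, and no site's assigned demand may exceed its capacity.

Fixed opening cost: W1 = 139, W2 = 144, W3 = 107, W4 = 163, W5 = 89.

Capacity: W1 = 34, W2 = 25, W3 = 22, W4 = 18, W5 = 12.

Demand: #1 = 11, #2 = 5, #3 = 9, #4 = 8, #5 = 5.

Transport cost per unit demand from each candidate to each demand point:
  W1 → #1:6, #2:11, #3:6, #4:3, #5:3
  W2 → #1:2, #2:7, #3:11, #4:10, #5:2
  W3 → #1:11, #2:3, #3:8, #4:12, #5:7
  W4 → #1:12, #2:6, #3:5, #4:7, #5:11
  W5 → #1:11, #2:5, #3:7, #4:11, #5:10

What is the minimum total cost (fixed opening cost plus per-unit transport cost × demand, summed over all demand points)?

412

Open {W1, W5}; cheapest assignment that respects the capacities:
  W1 (cap 34, load 33): #1, #3, #4, #5 — cost 11×6 + 9×6 + 8×3 + 5×3 = 159
  W5 (cap 12, load 5): #2 — cost 5×5 = 25
  Shipping 184, fixed 228 → total 412.
  Any other capacity-feasible assignment to {W1, W5} ships for at least 184.
Compare {W1, W3}: its best feasible assignment gives total 420.
Compare {W1, W2}: its best feasible assignment gives total 428.
Every other set of open sites that can feasibly serve all demand totals ≥ 420 even under its best assignment. Minimum: 412.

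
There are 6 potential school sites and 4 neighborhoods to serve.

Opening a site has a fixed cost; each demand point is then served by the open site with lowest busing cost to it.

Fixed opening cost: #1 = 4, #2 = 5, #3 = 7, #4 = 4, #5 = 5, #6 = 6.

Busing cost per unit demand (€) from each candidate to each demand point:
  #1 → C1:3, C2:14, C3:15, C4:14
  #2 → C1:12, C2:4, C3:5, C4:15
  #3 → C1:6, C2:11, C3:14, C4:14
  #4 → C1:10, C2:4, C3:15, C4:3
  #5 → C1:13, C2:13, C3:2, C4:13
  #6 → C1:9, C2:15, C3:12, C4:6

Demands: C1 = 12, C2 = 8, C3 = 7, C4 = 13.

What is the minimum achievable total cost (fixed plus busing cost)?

Open {#1, #4, #5}: assign each demand point to its cheapest open site.
  C1→#1 12×3=36, C2→#4 8×4=32, C3→#5 7×2=14, C4→#4 13×3=39
  busing cost 121, fixed 13 → total 134.
Compare {#1, #2, #4, #5}: busing cost 121 + fixed 18 = 139.
Compare {#1, #4, #5, #6}: busing cost 121 + fixed 19 = 140.
Compare {#1, #3, #4, #5}: busing cost 121 + fixed 20 = 141.
All other subsets cost ≥ 139. Minimum total cost: 134.

134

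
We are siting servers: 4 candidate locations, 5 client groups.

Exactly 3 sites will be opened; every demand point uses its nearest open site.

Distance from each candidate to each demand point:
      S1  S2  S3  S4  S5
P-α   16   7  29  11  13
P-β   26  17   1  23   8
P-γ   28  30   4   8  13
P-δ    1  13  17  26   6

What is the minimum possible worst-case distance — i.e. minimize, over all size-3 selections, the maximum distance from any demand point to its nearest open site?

8

Open {P-α, P-γ, P-δ}.
  Farthest demand point is S4 at distance 8 (to P-γ); all others are ≤ 8.
With {P-α, P-β, P-δ} the worst case is 11.
With {P-β, P-γ, P-δ} the worst case is 13.
No size-3 selection achieves below 8.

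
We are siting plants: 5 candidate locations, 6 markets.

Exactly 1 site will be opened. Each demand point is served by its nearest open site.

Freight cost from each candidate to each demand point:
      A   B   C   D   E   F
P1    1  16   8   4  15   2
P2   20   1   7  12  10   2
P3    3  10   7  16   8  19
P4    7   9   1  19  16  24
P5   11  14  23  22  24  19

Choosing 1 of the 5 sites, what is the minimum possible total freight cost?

Open {P1}.
  A→P1 1, B→P1 16, C→P1 8, D→P1 4, E→P1 15, F→P1 2  ⇒ total 46.
Compare {P2}: total 52.
Compare {P3}: total 63.
No size-1 selection does better; minimum is 46.

46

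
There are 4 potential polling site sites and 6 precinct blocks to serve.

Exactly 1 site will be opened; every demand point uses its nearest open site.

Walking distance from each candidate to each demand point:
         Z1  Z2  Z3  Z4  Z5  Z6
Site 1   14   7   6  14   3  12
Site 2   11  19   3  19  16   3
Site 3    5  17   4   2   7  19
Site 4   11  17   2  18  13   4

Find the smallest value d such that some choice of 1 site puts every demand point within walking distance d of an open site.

14

Open {Site 1}.
  Farthest demand point is Z1 at walking distance 14 (to Site 1); all others are ≤ 14.
With {Site 4} the worst case is 18.
With {Site 2} the worst case is 19.
No size-1 selection achieves below 14.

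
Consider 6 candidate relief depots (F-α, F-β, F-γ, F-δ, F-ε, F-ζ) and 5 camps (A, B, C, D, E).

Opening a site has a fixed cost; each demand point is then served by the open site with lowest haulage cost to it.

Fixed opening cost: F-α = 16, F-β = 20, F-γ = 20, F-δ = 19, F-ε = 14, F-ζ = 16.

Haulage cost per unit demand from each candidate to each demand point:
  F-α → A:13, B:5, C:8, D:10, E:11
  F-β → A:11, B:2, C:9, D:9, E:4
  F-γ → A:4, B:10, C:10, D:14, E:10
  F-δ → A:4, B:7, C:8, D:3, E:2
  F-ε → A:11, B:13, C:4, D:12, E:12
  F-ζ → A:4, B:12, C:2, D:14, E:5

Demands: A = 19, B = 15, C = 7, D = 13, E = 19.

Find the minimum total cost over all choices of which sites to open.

Open {F-β, F-δ, F-ζ}: assign each demand point to its cheapest open site.
  A→F-δ 19×4=76, B→F-β 15×2=30, C→F-ζ 7×2=14, D→F-δ 13×3=39, E→F-δ 19×2=38
  haulage cost 197, fixed 55 → total 252.
Compare {F-β, F-δ, F-ε}: haulage cost 211 + fixed 53 = 264.
Compare {F-β, F-δ, F-ε, F-ζ}: haulage cost 197 + fixed 69 = 266.
Compare {F-α, F-β, F-δ, F-ζ}: haulage cost 197 + fixed 71 = 268.
All other subsets cost ≥ 264. Minimum total cost: 252.

252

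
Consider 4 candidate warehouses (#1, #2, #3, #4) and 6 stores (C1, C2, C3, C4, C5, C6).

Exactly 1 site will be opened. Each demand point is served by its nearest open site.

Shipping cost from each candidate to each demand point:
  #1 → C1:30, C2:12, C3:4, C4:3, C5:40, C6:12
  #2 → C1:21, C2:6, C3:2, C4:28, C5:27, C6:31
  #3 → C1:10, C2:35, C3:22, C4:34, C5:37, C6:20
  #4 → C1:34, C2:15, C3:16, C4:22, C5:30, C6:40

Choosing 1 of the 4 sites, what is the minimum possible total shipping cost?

101

Open {#1}.
  C1→#1 30, C2→#1 12, C3→#1 4, C4→#1 3, C5→#1 40, C6→#1 12  ⇒ total 101.
Compare {#2}: total 115.
Compare {#4}: total 157.
No size-1 selection does better; minimum is 101.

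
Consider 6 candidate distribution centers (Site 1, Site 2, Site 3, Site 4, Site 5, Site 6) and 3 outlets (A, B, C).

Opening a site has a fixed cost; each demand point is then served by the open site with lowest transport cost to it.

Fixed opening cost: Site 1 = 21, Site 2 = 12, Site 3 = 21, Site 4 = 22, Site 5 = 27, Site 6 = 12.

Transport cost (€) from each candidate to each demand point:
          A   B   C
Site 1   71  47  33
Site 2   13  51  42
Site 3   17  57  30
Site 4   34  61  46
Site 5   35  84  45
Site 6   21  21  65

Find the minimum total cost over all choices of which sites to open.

Open {Site 2, Site 6}: assign each demand point to its cheapest open site.
  A→Site 2 13, B→Site 6 21, C→Site 2 42
  transport cost 76, fixed 24 → total 100.
Compare {Site 3, Site 6}: transport cost 68 + fixed 33 = 101.
Compare {Site 1, Site 6}: transport cost 75 + fixed 33 = 108.
Compare {Site 2, Site 3, Site 6}: transport cost 64 + fixed 45 = 109.
All other subsets cost ≥ 101. Minimum total cost: 100.

100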